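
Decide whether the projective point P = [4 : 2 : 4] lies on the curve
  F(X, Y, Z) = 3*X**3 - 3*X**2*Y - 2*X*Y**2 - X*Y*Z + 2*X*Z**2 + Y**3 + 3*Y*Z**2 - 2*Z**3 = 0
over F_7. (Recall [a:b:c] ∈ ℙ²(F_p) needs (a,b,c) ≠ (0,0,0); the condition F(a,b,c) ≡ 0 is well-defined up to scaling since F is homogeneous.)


F(4,2,4) ≡ 3 (mod 7); P is NOT on the curve.

Evaluate F(4, 2, 4) term-by-term (mod 7).
  3*X**3 ↦ 3·64·1·1 = 192
  -3*X**2*Y ↦ -3·16·2·1 = -96
  -2*X*Y**2 ↦ -2·4·4·1 = -32
  -X*Y*Z ↦ -1·4·2·4 = -32
  2*X*Z**2 ↦ 2·4·1·16 = 128
  Y**3 ↦ 1·1·8·1 = 8
  3*Y*Z**2 ↦ 3·1·2·16 = 96
  -2*Z**3 ↦ -2·1·1·64 = -128
Sum: F(4, 2, 4) = (192) + (-96) + (-32) + (-32) + (128) + (8) + (96) + (-128) = 136.
Reducing mod 7: 136 ≡ 3 (mod 7).
Since F(a, b, c) ≡ 3 ≠ 0 (mod 7), P does NOT lie on the curve.


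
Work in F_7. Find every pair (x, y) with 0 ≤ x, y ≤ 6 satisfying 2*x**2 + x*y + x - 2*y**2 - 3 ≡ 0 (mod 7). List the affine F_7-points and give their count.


Affine F_7-points: {(0, 3), (0, 4), (1, 0), (1, 4), (2, 0), (2, 1), (4, 1), (5, 3)}; count = 8.

For each of the 49 pairs (x, y) ∈ F_7², evaluate f(x, y) mod 7. Record the zeros.
  x = 0: [0↦4, 1↦2, 2↦3, 3↦0, 4↦0, 5↦3, 6↦2]  zeros at y ∈ {3, 4}
  x = 1: [0↦0, 1↦6, 2↦1, 3↦6, 4↦0, 5↦4, 6↦4]  zeros at y ∈ {0, 4}
  x = 2: [0↦0, 1↦0, 2↦3, 3↦2, 4↦4, 5↦2, 6↦3]  zeros at y ∈ {0, 1}
  x = 3: [0↦4, 1↦5, 2↦2, 3↦2, 4↦5, 5↦4, 6↦6]  zeros at y ∈ ∅
  x = 4: [0↦5, 1↦0, 2↦5, 3↦6, 4↦3, 5↦3, 6↦6]  zeros at y ∈ {1}
  x = 5: [0↦3, 1↦6, 2↦5, 3↦0, 4↦5, 5↦6, 6↦3]  zeros at y ∈ {3}
  x = 6: [0↦5, 1↦2, 2↦2, 3↦5, 4↦4, 5↦6, 6↦4]  zeros at y ∈ ∅
Collecting zeros: affine points = {(0, 3), (0, 4), (1, 0), (1, 4), (2, 0), (2, 1), (4, 1), (5, 3)}.
Total count |C(F_7)_aff| = 8.


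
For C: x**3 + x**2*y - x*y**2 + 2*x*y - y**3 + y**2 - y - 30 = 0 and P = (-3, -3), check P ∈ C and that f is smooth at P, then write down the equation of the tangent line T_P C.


Tangent line at P: 30*x - 49*y - 57 = 0.

Step 1: f(-3, -3) = 0, so P lies on C.
Step 2: partial derivatives
  f_x(x, y) = 3*x**2 + 2*x*y - y**2 + 2*y, f_y(x, y) = x**2 - 2*x*y + 2*x - 3*y**2 + 2*y - 1.
  f_x(P) = 30, f_y(P) = -49 (gradient nonzero, so P is smooth).
Step 3: tangent line at P: 30·(x − -3) + -49·(y − -3) = 0.
Expanding: 30*x - 49*y - 57 = 0.


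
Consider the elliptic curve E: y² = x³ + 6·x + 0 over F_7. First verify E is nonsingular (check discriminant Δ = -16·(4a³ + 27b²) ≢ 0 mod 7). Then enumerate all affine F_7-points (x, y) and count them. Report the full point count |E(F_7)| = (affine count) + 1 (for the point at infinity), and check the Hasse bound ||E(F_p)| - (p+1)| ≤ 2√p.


Affine points = {(0, 0), (1, 0), (4, 2), (4, 5), (5, 1), (5, 6), (6, 0)}; affine count = 7; |E(F_7)| = 8.

Discriminant check: Δ ∝ 4a³ + 27b² = 4·6³ + 27·0² = 4·216 + 27·0 ≡ 3 (mod 7). Nonzero ⇒ E is nonsingular.
For each x ∈ F_7, compute rhs = x³ + 6·x + 0 mod 7, then count y ∈ F_7 with y² ≡ rhs.
  x = 0: rhs = 0, matching y values: 0 (1 points).
  x = 1: rhs = 0, matching y values: 0 (1 points).
  x = 2: rhs = 6, matching y values: none (0 points).
  x = 3: rhs = 3, matching y values: none (0 points).
  x = 4: rhs = 4, matching y values: 2, 5 (2 points).
  x = 5: rhs = 1, matching y values: 1, 6 (2 points).
  x = 6: rhs = 0, matching y values: 0 (1 points).
Total affine count: 7.
Full point count |E(F_7)| = 7 + 1 = 8.
Hasse bound: |8 − (7+1)| = |0| = 0 ≤ 2√7 ≈ 5.2915 ✓.


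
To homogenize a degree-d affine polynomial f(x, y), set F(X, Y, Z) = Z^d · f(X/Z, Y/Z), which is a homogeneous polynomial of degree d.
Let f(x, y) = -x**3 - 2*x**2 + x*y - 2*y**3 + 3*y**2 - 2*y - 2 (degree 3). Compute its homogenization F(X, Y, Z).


F(X, Y, Z) = -X**3 - 2*X**2*Z + X*Y*Z - 2*Y**3 + 3*Y**2*Z - 2*Y*Z**2 - 2*Z**3

deg(f) = 3.
Substitute x = X/Z, y = Y/Z into f, then multiply by Z^3.
  monomial -1·x^3·y^0 ↦ -1·X^3·Y^0·Z^0.
  monomial -2·x^2·y^0 ↦ -2·X^2·Y^0·Z^1.
  monomial 1·x^1·y^1 ↦ 1·X^1·Y^1·Z^1.
  monomial -2·x^0·y^3 ↦ -2·X^0·Y^3·Z^0.
  monomial 3·x^0·y^2 ↦ 3·X^0·Y^2·Z^1.
  monomial -2·x^0·y^1 ↦ -2·X^0·Y^1·Z^2.
  monomial -2·x^0·y^0 ↦ -2·X^0·Y^0·Z^3.
Collecting: F(X, Y, Z) = -X**3 - 2*X**2*Z + X*Y*Z - 2*Y**3 + 3*Y**2*Z - 2*Y*Z**2 - 2*Z**3.


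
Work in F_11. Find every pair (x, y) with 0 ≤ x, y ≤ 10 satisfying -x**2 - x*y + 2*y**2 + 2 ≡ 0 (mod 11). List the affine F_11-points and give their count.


Affine F_11-points: {(1, 8), (1, 9), (2, 4), (2, 8), (5, 4), (6, 7), (9, 3), (9, 7), (10, 2), (10, 3)}; count = 10.

For each of the 121 pairs (x, y) ∈ F_11², evaluate f(x, y) mod 11. Record the zeros.
  x = 0: [0↦2, 1↦4, 2↦10, 3↦9, 4↦1, 5↦8, 6↦8, 7↦1, 8↦9, 9↦10, 10↦4]  zeros at y ∈ ∅
  x = 1: [0↦1, 1↦2, 2↦7, 3↦5, 4↦7, 5↦2, 6↦1, 7↦4, 8↦0, 9↦0, 10↦4]  zeros at y ∈ {8, 9}
  x = 2: [0↦9, 1↦9, 2↦2, 3↦10, 4↦0, 5↦5, 6↦3, 7↦5, 8↦0, 9↦10, 10↦2]  zeros at y ∈ {4, 8}
  x = 3: [0↦4, 1↦3, 2↦6, 3↦2, 4↦2, 5↦6, 6↦3, 7↦4, 8↦9, 9↦7, 10↦9]  zeros at y ∈ ∅
  x = 4: [0↦8, 1↦6, 2↦8, 3↦3, 4↦2, 5↦5, 6↦1, 7↦1, 8↦5, 9↦2, 10↦3]  zeros at y ∈ ∅
  x = 5: [0↦10, 1↦7, 2↦8, 3↦2, 4↦0, 5↦2, 6↦8, 7↦7, 8↦10, 9↦6, 10↦6]  zeros at y ∈ {4}
  x = 6: [0↦10, 1↦6, 2↦6, 3↦10, 4↦7, 5↦8, 6↦2, 7↦0, 8↦2, 9↦8, 10↦7]  zeros at y ∈ {7}
  x = 7: [0↦8, 1↦3, 2↦2, 3↦5, 4↦1, 5↦1, 6↦5, 7↦2, 8↦3, 9↦8, 10↦6]  zeros at y ∈ ∅
  x = 8: [0↦4, 1↦9, 2↦7, 3↦9, 4↦4, 5↦3, 6↦6, 7↦2, 8↦2, 9↦6, 10↦3]  zeros at y ∈ ∅
  x = 9: [0↦9, 1↦2, 2↦10, 3↦0, 4↦5, 5↦3, 6↦5, 7↦0, 8↦10, 9↦2, 10↦9]  zeros at y ∈ {3, 7}
  x = 10: [0↦1, 1↦4, 2↦0, 3↦0, 4↦4, 5↦1, 6↦2, 7↦7, 8↦5, 9↦7, 10↦2]  zeros at y ∈ {2, 3}
Collecting zeros: affine points = {(1, 8), (1, 9), (2, 4), (2, 8), (5, 4), (6, 7), (9, 3), (9, 7), (10, 2), (10, 3)}.
Total count |C(F_11)_aff| = 10.


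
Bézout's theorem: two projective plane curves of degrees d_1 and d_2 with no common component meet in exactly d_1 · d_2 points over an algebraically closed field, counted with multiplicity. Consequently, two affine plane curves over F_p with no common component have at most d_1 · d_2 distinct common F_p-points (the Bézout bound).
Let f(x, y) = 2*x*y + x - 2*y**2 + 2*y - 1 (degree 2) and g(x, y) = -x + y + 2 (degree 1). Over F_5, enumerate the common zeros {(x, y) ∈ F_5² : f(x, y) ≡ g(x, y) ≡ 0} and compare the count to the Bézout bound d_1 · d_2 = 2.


Common zeros: {(4, 2)}; count = 1; Bézout bound = 2.

deg(f) = 2, deg(g) = 1, so Bézout bound = 2.
Scan x ∈ F_5. For each x, list the y ∈ F_5 with f(x, y) ≡ 0 and those with g(x, y) ≡ 0 (mod 5); the common zeros in that column are the intersection.
  x = 0: f ≡ 0 at y ∈ {2, 4}; g ≡ 0 at y ∈ {3}; common: ∅.
  x = 1: f ≡ 0 at y ∈ {0, 2}; g ≡ 0 at y ∈ {4}; common: ∅.
  x = 2: f ≡ 0 at y ∈ {1, 2}; g ≡ 0 at y ∈ {0}; common: ∅.
  x = 3: f ≡ 0 at y ∈ {2}; g ≡ 0 at y ∈ {1}; common: ∅.
  x = 4: f ≡ 0 at y ∈ {2, 3}; g ≡ 0 at y ∈ {2}; common: {2}.
Collecting: common zeros = {(4, 2)}, so the count is 1.
Comparison with the Bézout bound: 1 ≤ 2 = deg(f)·deg(g), as expected for curves with no common component (the affine F_5-count falls short of the bound because intersections may lie at infinity, over extension fields, or carry multiplicity).


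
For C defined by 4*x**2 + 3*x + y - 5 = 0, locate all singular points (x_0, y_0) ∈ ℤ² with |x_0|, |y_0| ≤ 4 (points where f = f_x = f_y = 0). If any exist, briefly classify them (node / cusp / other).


No singular points in the scanned grid; C is smooth there.

Compute partial derivatives:
  f_x = 8*x + 3.
  f_y = 1.
f_y = 1 is a nonzero constant, so f_y never vanishes: no point (x, y) can satisfy f = f_x = f_y = 0. In particular no (x, y) ∈ {−4, ..., 4}² is singular; the curve is smooth.


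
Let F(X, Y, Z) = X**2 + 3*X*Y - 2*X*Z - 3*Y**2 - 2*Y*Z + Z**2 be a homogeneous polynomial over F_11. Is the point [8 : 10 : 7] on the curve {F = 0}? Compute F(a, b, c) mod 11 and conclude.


F(8,10,7) ≡ 10 (mod 11); P is NOT on the curve.

Evaluate F(8, 10, 7) term-by-term (mod 11).
  X**2 ↦ 1·64·1·1 = 64
  3*X*Y ↦ 3·8·10·1 = 240
  -2*X*Z ↦ -2·8·1·7 = -112
  -3*Y**2 ↦ -3·1·100·1 = -300
  -2*Y*Z ↦ -2·1·10·7 = -140
  Z**2 ↦ 1·1·1·49 = 49
Sum: F(8, 10, 7) = (64) + (240) + (-112) + (-300) + (-140) + (49) = -199.
Reducing mod 11: -199 ≡ 10 (mod 11).
Since F(a, b, c) ≡ 10 ≠ 0 (mod 11), P does NOT lie on the curve.


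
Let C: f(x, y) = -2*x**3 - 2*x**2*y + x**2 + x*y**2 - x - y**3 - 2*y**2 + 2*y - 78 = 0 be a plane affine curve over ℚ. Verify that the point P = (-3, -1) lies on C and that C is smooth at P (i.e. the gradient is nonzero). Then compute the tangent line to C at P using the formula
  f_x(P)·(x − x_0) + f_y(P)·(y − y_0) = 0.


Tangent line at P: -72*x - 9*y - 225 = 0.

Step 1: f(-3, -1) = 0, so P lies on C.
Step 2: partial derivatives
  f_x(x, y) = -6*x**2 - 4*x*y + 2*x + y**2 - 1, f_y(x, y) = -2*x**2 + 2*x*y - 3*y**2 - 4*y + 2.
  f_x(P) = -72, f_y(P) = -9 (gradient nonzero, so P is smooth).
Step 3: tangent line at P: -72·(x − -3) + -9·(y − -1) = 0.
Expanding: -72*x - 9*y - 225 = 0.


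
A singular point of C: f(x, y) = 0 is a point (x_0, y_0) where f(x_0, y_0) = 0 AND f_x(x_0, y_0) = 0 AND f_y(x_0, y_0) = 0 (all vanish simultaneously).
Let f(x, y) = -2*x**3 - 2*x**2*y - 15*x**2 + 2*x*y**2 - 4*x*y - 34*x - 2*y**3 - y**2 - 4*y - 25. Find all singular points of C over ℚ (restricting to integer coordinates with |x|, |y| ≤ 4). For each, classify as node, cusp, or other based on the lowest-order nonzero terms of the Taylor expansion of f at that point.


Singular points: {(-2, -1)}; classification: node.

Compute partial derivatives:
  f_x = -6*x**2 - 4*x*y - 30*x + 2*y**2 - 4*y - 34.
  f_y = -2*x**2 + 4*x*y - 4*x - 6*y**2 - 2*y - 4.
Scan x_0 ∈ {−4, ..., 4}. For each x_0, f_y(x_0, y) is a polynomial in y; find its integer roots y ∈ {−4, ..., 4}, then test f_x and f at those candidates.
  x = -4: f_y(-4, y) = -6*y**2 - 18*y - 20; no integer root y with |y| ≤ 4.
  x = -3: f_y(-3, y) = -6*y**2 - 14*y - 10; no integer root y with |y| ≤ 4.
  x = -2: f_y(-2, y) = -6*y**2 - 10*y - 4; vanishes at y ∈ {-1}. (-2, -1): f_x = 0, f = 0 — SINGULAR.
  x = -1: f_y(-1, y) = -6*y**2 - 6*y - 2; no integer root y with |y| ≤ 4.
  x = 0: f_y(0, y) = -6*y**2 - 2*y - 4; no integer root y with |y| ≤ 4.
  x = 1: f_y(1, y) = -6*y**2 + 2*y - 10; no integer root y with |y| ≤ 4.
  x = 2: f_y(2, y) = -6*y**2 + 6*y - 20; no integer root y with |y| ≤ 4.
  x = 3: f_y(3, y) = -6*y**2 + 10*y - 34; no integer root y with |y| ≤ 4.
  x = 4: f_y(4, y) = -6*y**2 + 14*y - 52; no integer root y with |y| ≤ 4.
Only singular point on the grid: (-2, -1).
Classify: substitute x = -2 + u, y = -1 + v and expand: f = -2*u**3 - 2*u**2*v - u**2 + 2*u*v**2 - 2*v**3 + v**2.
No constant or linear terms (consistent with a singular point). Quadratic part: -u**2 + v**2. Cubic part: -2*u**3 - 2*u**2*v + 2*u*v**2 - 2*v**3.
The quadratic part v**2 - u**2 = (v − u)(v + u) splits into two distinct linear factors, so there are two distinct tangent lines y − -1 = ±(x − -2) — this is a node (ordinary double point).
Classification: node.


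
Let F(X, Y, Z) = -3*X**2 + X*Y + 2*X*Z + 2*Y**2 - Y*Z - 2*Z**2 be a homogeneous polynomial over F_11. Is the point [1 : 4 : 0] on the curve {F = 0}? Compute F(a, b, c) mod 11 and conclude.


F(1,4,0) ≡ 0 (mod 11); P is on the curve.

Evaluate F(1, 4, 0) term-by-term (mod 11).
  -3*X**2 ↦ -3·1·1·1 = -3
  X*Y ↦ 1·1·4·1 = 4
  2*X*Z ↦ 2·1·1·0 = 0
  2*Y**2 ↦ 2·1·16·1 = 32
  -Y*Z ↦ -1·1·4·0 = 0
  -2*Z**2 ↦ -2·1·1·0 = 0
Sum: F(1, 4, 0) = (-3) + (4) + (0) + (32) + (0) + (0) = 33.
Reducing mod 11: 33 ≡ 0 (mod 11).
Since F(a, b, c) ≡ 0 (mod 11), P lies on the curve.


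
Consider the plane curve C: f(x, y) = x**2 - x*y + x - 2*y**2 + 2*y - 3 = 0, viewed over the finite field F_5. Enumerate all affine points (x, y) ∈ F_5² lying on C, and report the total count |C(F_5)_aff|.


Affine F_5-points: {(0, 3), (2, 2), (2, 3), (4, 2)}; count = 4.

For each of the 25 pairs (x, y) ∈ F_5², evaluate f(x, y) mod 5. Record the zeros.
  x = 0: [0↦2, 1↦2, 2↦3, 3↦0, 4↦3]  zeros at y ∈ {3}
  x = 1: [0↦4, 1↦3, 2↦3, 3↦4, 4↦1]  zeros at y ∈ ∅
  x = 2: [0↦3, 1↦1, 2↦0, 3↦0, 4↦1]  zeros at y ∈ {2, 3}
  x = 3: [0↦4, 1↦1, 2↦4, 3↦3, 4↦3]  zeros at y ∈ ∅
  x = 4: [0↦2, 1↦3, 2↦0, 3↦3, 4↦2]  zeros at y ∈ {2}
Collecting zeros: affine points = {(0, 3), (2, 2), (2, 3), (4, 2)}.
Total count |C(F_5)_aff| = 4.


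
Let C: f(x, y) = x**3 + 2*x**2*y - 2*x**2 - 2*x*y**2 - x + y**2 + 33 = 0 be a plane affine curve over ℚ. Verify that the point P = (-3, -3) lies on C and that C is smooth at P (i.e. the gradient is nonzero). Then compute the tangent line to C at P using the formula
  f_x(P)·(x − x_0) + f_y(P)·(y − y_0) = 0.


Tangent line at P: 56*x - 24*y + 96 = 0.

Step 1: f(-3, -3) = 0, so P lies on C.
Step 2: partial derivatives
  f_x(x, y) = 3*x**2 + 4*x*y - 4*x - 2*y**2 - 1, f_y(x, y) = 2*x**2 - 4*x*y + 2*y.
  f_x(P) = 56, f_y(P) = -24 (gradient nonzero, so P is smooth).
Step 3: tangent line at P: 56·(x − -3) + -24·(y − -3) = 0.
Expanding: 56*x - 24*y + 96 = 0.


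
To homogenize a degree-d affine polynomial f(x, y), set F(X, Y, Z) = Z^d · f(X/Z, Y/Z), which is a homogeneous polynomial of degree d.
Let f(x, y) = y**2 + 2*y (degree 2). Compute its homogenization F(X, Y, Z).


F(X, Y, Z) = Y**2 + 2*Y*Z

deg(f) = 2.
Substitute x = X/Z, y = Y/Z into f, then multiply by Z^2.
  monomial 1·x^0·y^2 ↦ 1·X^0·Y^2·Z^0.
  monomial 2·x^0·y^1 ↦ 2·X^0·Y^1·Z^1.
Collecting: F(X, Y, Z) = Y**2 + 2*Y*Z.


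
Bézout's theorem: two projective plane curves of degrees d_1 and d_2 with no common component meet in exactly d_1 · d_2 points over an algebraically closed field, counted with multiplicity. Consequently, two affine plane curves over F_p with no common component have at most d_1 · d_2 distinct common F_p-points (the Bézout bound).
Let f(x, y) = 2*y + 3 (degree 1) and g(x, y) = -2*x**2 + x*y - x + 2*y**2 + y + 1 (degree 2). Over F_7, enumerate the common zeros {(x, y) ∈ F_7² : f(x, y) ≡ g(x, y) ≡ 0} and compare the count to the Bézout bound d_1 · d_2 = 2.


Common zeros: ∅; count = 0; Bézout bound = 2.

deg(f) = 1, deg(g) = 2, so Bézout bound = 2.
Scan x ∈ F_7. For each x, list the y ∈ F_7 with f(x, y) ≡ 0 and those with g(x, y) ≡ 0 (mod 7); the common zeros in that column are the intersection.
  x = 0: f ≡ 0 at y ∈ {2}; g ≡ 0 at y ∈ {5}; common: ∅.
  x = 1: f ≡ 0 at y ∈ {2}; g ≡ 0 at y ∈ ∅; common: ∅.
  x = 2: f ≡ 0 at y ∈ {2}; g ≡ 0 at y ∈ {4, 5}; common: ∅.
  x = 3: f ≡ 0 at y ∈ {2}; g ≡ 0 at y ∈ {1, 4}; common: ∅.
  x = 4: f ≡ 0 at y ∈ {2}; g ≡ 0 at y ∈ {0, 1}; common: ∅.
  x = 5: f ≡ 0 at y ∈ {2}; g ≡ 0 at y ∈ ∅; common: ∅.
  x = 6: f ≡ 0 at y ∈ {2}; g ≡ 0 at y ∈ {0}; common: ∅.
Collecting: common zeros = ∅, so the count is 0.
Comparison with the Bézout bound: 0 ≤ 2 = deg(f)·deg(g), as expected for curves with no common component (the affine F_7-count falls short of the bound because intersections may lie at infinity, over extension fields, or carry multiplicity).


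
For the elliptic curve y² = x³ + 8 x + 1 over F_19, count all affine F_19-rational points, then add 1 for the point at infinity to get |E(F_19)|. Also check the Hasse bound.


Affine points = {(0, 1), (0, 18), (2, 5), (2, 14), (7, 1), (7, 18), (8, 8), (8, 11), (9, 2), (9, 17), (10, 6), (10, 13), (12, 1), (12, 18), (14, 8), (14, 11), (15, 0), (16, 8), (16, 11), (18, 7), (18, 12)}; affine count = 21; |E(F_19)| = 22.

Discriminant check: Δ ∝ 4a³ + 27b² = 4·8³ + 27·1² = 4·512 + 27·1 ≡ 4 (mod 19). Nonzero ⇒ E is nonsingular.
For each x ∈ F_19, compute rhs = x³ + 8·x + 1 mod 19, then count y ∈ F_19 with y² ≡ rhs.
  x = 0: rhs = 1, matching y values: 1, 18 (2 points).
  x = 1: rhs = 10, matching y values: none (0 points).
  x = 2: rhs = 6, matching y values: 5, 14 (2 points).
  x = 3: rhs = 14, matching y values: none (0 points).
  x = 4: rhs = 2, matching y values: none (0 points).
  x = 5: rhs = 14, matching y values: none (0 points).
  x = 6: rhs = 18, matching y values: none (0 points).
  x = 7: rhs = 1, matching y values: 1, 18 (2 points).
  x = 8: rhs = 7, matching y values: 8, 11 (2 points).
  x = 9: rhs = 4, matching y values: 2, 17 (2 points).
  x = 10: rhs = 17, matching y values: 6, 13 (2 points).
  x = 11: rhs = 14, matching y values: none (0 points).
  x = 12: rhs = 1, matching y values: 1, 18 (2 points).
  x = 13: rhs = 3, matching y values: none (0 points).
  x = 14: rhs = 7, matching y values: 8, 11 (2 points).
  x = 15: rhs = 0, matching y values: 0 (1 points).
  x = 16: rhs = 7, matching y values: 8, 11 (2 points).
  x = 17: rhs = 15, matching y values: none (0 points).
  x = 18: rhs = 11, matching y values: 7, 12 (2 points).
Total affine count: 21.
Full point count |E(F_19)| = 21 + 1 = 22.
Hasse bound: |22 − (19+1)| = |2| = 2 ≤ 2√19 ≈ 8.7178 ✓.


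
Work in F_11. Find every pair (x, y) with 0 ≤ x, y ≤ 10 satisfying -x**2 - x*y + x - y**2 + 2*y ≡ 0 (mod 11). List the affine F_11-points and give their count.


Affine F_11-points: {(0, 0), (0, 2), (1, 0), (1, 1), (2, 3), (2, 8), (4, 10), (7, 3), (9, 5), (9, 10), (10, 1), (10, 2)}; count = 12.

For each of the 121 pairs (x, y) ∈ F_11², evaluate f(x, y) mod 11. Record the zeros.
  x = 0: [0↦0, 1↦1, 2↦0, 3↦8, 4↦3, 5↦7, 6↦9, 7↦9, 8↦7, 9↦3, 10↦8]  zeros at y ∈ {0, 2}
  x = 1: [0↦0, 1↦0, 2↦9, 3↦5, 4↦10, 5↦2, 6↦3, 7↦2, 8↦10, 9↦5, 10↦9]  zeros at y ∈ {0, 1}
  x = 2: [0↦9, 1↦8, 2↦5, 3↦0, 4↦4, 5↦6, 6↦6, 7↦4, 8↦0, 9↦5, 10↦8]  zeros at y ∈ {3, 8}
  x = 3: [0↦5, 1↦3, 2↦10, 3↦4, 4↦7, 5↦8, 6↦7, 7↦4, 8↦10, 9↦3, 10↦5]  zeros at y ∈ ∅
  x = 4: [0↦10, 1↦7, 2↦2, 3↦6, 4↦8, 5↦8, 6↦6, 7↦2, 8↦7, 9↦10, 10↦0]  zeros at y ∈ {10}
  x = 5: [0↦2, 1↦9, 2↦3, 3↦6, 4↦7, 5↦6, 6↦3, 7↦9, 8↦2, 9↦4, 10↦4]  zeros at y ∈ ∅
  x = 6: [0↦3, 1↦9, 2↦2, 3↦4, 4↦4, 5↦2, 6↦9, 7↦3, 8↦6, 9↦7, 10↦6]  zeros at y ∈ ∅
  x = 7: [0↦2, 1↦7, 2↦10, 3↦0, 4↦10, 5↦7, 6↦2, 7↦6, 8↦8, 9↦8, 10↦6]  zeros at y ∈ {3}
  x = 8: [0↦10, 1↦3, 2↦5, 3↦5, 4↦3, 5↦10, 6↦4, 7↦7, 8↦8, 9↦7, 10↦4]  zeros at y ∈ ∅
  x = 9: [0↦5, 1↦8, 2↦9, 3↦8, 4↦5, 5↦0, 6↦4, 7↦6, 8↦6, 9↦4, 10↦0]  zeros at y ∈ {5, 10}
  x = 10: [0↦9, 1↦0, 2↦0, 3↦9, 4↦5, 5↦10, 6↦2, 7↦3, 8↦2, 9↦10, 10↦5]  zeros at y ∈ {1, 2}
Collecting zeros: affine points = {(0, 0), (0, 2), (1, 0), (1, 1), (2, 3), (2, 8), (4, 10), (7, 3), (9, 5), (9, 10), (10, 1), (10, 2)}.
Total count |C(F_11)_aff| = 12.


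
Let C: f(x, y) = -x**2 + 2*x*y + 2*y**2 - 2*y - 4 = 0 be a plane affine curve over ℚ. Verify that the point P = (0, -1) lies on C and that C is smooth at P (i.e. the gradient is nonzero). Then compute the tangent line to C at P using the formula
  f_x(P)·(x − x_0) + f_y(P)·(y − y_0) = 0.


Tangent line at P: -2*x - 6*y - 6 = 0.

Step 1: f(0, -1) = 0, so P lies on C.
Step 2: partial derivatives
  f_x(x, y) = -2*x + 2*y, f_y(x, y) = 2*x + 4*y - 2.
  f_x(P) = -2, f_y(P) = -6 (gradient nonzero, so P is smooth).
Step 3: tangent line at P: -2·(x − 0) + -6·(y − -1) = 0.
Expanding: -2*x - 6*y - 6 = 0.


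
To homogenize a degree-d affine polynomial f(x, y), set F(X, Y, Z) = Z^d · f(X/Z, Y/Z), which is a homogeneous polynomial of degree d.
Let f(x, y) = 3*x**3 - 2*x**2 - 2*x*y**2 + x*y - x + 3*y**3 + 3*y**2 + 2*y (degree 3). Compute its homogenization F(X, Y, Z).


F(X, Y, Z) = 3*X**3 - 2*X**2*Z - 2*X*Y**2 + X*Y*Z - X*Z**2 + 3*Y**3 + 3*Y**2*Z + 2*Y*Z**2

deg(f) = 3.
Substitute x = X/Z, y = Y/Z into f, then multiply by Z^3.
  monomial 3·x^3·y^0 ↦ 3·X^3·Y^0·Z^0.
  monomial -2·x^2·y^0 ↦ -2·X^2·Y^0·Z^1.
  monomial -2·x^1·y^2 ↦ -2·X^1·Y^2·Z^0.
  monomial 1·x^1·y^1 ↦ 1·X^1·Y^1·Z^1.
  monomial -1·x^1·y^0 ↦ -1·X^1·Y^0·Z^2.
  monomial 3·x^0·y^3 ↦ 3·X^0·Y^3·Z^0.
  monomial 3·x^0·y^2 ↦ 3·X^0·Y^2·Z^1.
  monomial 2·x^0·y^1 ↦ 2·X^0·Y^1·Z^2.
Collecting: F(X, Y, Z) = 3*X**3 - 2*X**2*Z - 2*X*Y**2 + X*Y*Z - X*Z**2 + 3*Y**3 + 3*Y**2*Z + 2*Y*Z**2.


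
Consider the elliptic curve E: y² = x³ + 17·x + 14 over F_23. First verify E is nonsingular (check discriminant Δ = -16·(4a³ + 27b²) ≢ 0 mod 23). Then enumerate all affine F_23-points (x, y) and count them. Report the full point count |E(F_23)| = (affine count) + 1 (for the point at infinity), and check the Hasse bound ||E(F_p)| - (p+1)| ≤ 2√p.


Affine points = {(1, 3), (1, 20), (3, 0), (4, 10), (4, 13), (7, 4), (7, 19), (8, 8), (8, 15), (14, 11), (14, 12), (16, 9), (16, 14), (17, 8), (17, 15), (21, 8), (21, 15)}; affine count = 17; |E(F_23)| = 18.

Discriminant check: Δ ∝ 4a³ + 27b² = 4·17³ + 27·14² = 4·4913 + 27·196 ≡ 12 (mod 23). Nonzero ⇒ E is nonsingular.
For each x ∈ F_23, compute rhs = x³ + 17·x + 14 mod 23, then count y ∈ F_23 with y² ≡ rhs.
  x = 0: rhs = 14, matching y values: none (0 points).
  x = 1: rhs = 9, matching y values: 3, 20 (2 points).
  x = 2: rhs = 10, matching y values: none (0 points).
  x = 3: rhs = 0, matching y values: 0 (1 points).
  x = 4: rhs = 8, matching y values: 10, 13 (2 points).
  x = 5: rhs = 17, matching y values: none (0 points).
  x = 6: rhs = 10, matching y values: none (0 points).
  x = 7: rhs = 16, matching y values: 4, 19 (2 points).
  x = 8: rhs = 18, matching y values: 8, 15 (2 points).
  x = 9: rhs = 22, matching y values: none (0 points).
  x = 10: rhs = 11, matching y values: none (0 points).
  x = 11: rhs = 14, matching y values: none (0 points).
  x = 12: rhs = 14, matching y values: none (0 points).
  x = 13: rhs = 17, matching y values: none (0 points).
  x = 14: rhs = 6, matching y values: 11, 12 (2 points).
  x = 15: rhs = 10, matching y values: none (0 points).
  x = 16: rhs = 12, matching y values: 9, 14 (2 points).
  x = 17: rhs = 18, matching y values: 8, 15 (2 points).
  x = 18: rhs = 11, matching y values: none (0 points).
  x = 19: rhs = 20, matching y values: none (0 points).
  x = 20: rhs = 5, matching y values: none (0 points).
  x = 21: rhs = 18, matching y values: 8, 15 (2 points).
  x = 22: rhs = 19, matching y values: none (0 points).
Total affine count: 17.
Full point count |E(F_23)| = 17 + 1 = 18.
Hasse bound: |18 − (23+1)| = |-6| = 6 ≤ 2√23 ≈ 9.5917 ✓.


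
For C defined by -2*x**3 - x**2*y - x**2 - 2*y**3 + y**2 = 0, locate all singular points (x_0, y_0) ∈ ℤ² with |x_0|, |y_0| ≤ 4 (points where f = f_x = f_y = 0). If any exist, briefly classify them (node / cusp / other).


Singular points: {(0, 0)}; classification: node.

Compute partial derivatives:
  f_x = -6*x**2 - 2*x*y - 2*x.
  f_y = -x**2 - 6*y**2 + 2*y.
Scan x_0 ∈ {−4, ..., 4}. For each x_0, f_y(x_0, y) is a polynomial in y; find its integer roots y ∈ {−4, ..., 4}, then test f_x and f at those candidates.
  x = -4: f_y(-4, y) = -6*y**2 + 2*y - 16; no integer root y with |y| ≤ 4.
  x = -3: f_y(-3, y) = -6*y**2 + 2*y - 9; no integer root y with |y| ≤ 4.
  x = -2: f_y(-2, y) = -6*y**2 + 2*y - 4; no integer root y with |y| ≤ 4.
  x = -1: f_y(-1, y) = -6*y**2 + 2*y - 1; no integer root y with |y| ≤ 4.
  x = 0: f_y(0, y) = -6*y**2 + 2*y; vanishes at y ∈ {0}. (0, 0): f_x = 0, f = 0 — SINGULAR.
  x = 1: f_y(1, y) = -6*y**2 + 2*y - 1; no integer root y with |y| ≤ 4.
  x = 2: f_y(2, y) = -6*y**2 + 2*y - 4; no integer root y with |y| ≤ 4.
  x = 3: f_y(3, y) = -6*y**2 + 2*y - 9; no integer root y with |y| ≤ 4.
  x = 4: f_y(4, y) = -6*y**2 + 2*y - 16; no integer root y with |y| ≤ 4.
Only singular point on the grid: (0, 0).
Classify: substitute x = 0 + u, y = 0 + v and expand: f = -2*u**3 - u**2*v - u**2 - 2*v**3 + v**2.
No constant or linear terms (consistent with a singular point). Quadratic part: -u**2 + v**2. Cubic part: -2*u**3 - u**2*v - 2*v**3.
The quadratic part v**2 - u**2 = (v − u)(v + u) splits into two distinct linear factors, so there are two distinct tangent lines y − 0 = ±(x − 0) — this is a node (ordinary double point).
Classification: node.


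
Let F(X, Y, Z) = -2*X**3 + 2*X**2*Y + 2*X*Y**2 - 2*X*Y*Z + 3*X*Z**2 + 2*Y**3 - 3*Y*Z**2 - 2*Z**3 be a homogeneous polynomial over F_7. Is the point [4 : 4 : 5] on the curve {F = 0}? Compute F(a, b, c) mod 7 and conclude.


F(4,4,5) ≡ 0 (mod 7); P is on the curve.

Evaluate F(4, 4, 5) term-by-term (mod 7).
  -2*X**3 ↦ -2·64·1·1 = -128
  2*X**2*Y ↦ 2·16·4·1 = 128
  2*X*Y**2 ↦ 2·4·16·1 = 128
  -2*X*Y*Z ↦ -2·4·4·5 = -160
  3*X*Z**2 ↦ 3·4·1·25 = 300
  2*Y**3 ↦ 2·1·64·1 = 128
  -3*Y*Z**2 ↦ -3·1·4·25 = -300
  -2*Z**3 ↦ -2·1·1·125 = -250
Sum: F(4, 4, 5) = (-128) + (128) + (128) + (-160) + (300) + (128) + (-300) + (-250) = -154.
Reducing mod 7: -154 ≡ 0 (mod 7).
Since F(a, b, c) ≡ 0 (mod 7), P lies on the curve.


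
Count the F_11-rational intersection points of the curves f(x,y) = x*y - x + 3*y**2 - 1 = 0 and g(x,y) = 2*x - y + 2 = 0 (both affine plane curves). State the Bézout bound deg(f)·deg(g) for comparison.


Common zeros: {(0, 2), (10, 0)}; count = 2; Bézout bound = 2.

deg(f) = 2, deg(g) = 1, so Bézout bound = 2.
Scan x ∈ F_11. For each x, list the y ∈ F_11 with f(x, y) ≡ 0 and those with g(x, y) ≡ 0 (mod 11); the common zeros in that column are the intersection.
  x = 0: f ≡ 0 at y ∈ {2, 9}; g ≡ 0 at y ∈ {2}; common: {2}.
  x = 1: f ≡ 0 at y ∈ {8, 10}; g ≡ 0 at y ∈ {4}; common: ∅.
  x = 2: f ≡ 0 at y ∈ ∅; g ≡ 0 at y ∈ {6}; common: ∅.
  x = 3: f ≡ 0 at y ∈ ∅; g ≡ 0 at y ∈ {8}; common: ∅.
  x = 4: f ≡ 0 at y ∈ ∅; g ≡ 0 at y ∈ {10}; common: ∅.
  x = 5: f ≡ 0 at y ∈ {6, 7}; g ≡ 0 at y ∈ {1}; common: ∅.
  x = 6: f ≡ 0 at y ∈ ∅; g ≡ 0 at y ∈ {3}; common: ∅.
  x = 7: f ≡ 0 at y ∈ ∅; g ≡ 0 at y ∈ {5}; common: ∅.
  x = 8: f ≡ 0 at y ∈ ∅; g ≡ 0 at y ∈ {7}; common: ∅.
  x = 9: f ≡ 0 at y ∈ {3, 5}; g ≡ 0 at y ∈ {9}; common: ∅.
  x = 10: f ≡ 0 at y ∈ {0, 4}; g ≡ 0 at y ∈ {0}; common: {0}.
Collecting: common zeros = {(0, 2), (10, 0)}, so the count is 2.
Comparison with the Bézout bound: 2 ≤ 2 = deg(f)·deg(g), as expected for curves with no common component (the bound is attained).


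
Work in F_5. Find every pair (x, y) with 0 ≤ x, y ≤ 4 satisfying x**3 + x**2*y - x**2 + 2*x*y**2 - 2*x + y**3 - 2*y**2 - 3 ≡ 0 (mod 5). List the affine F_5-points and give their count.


Affine F_5-points: {(1, 0), (1, 2), (1, 3), (4, 1)}; count = 4.

For each of the 25 pairs (x, y) ∈ F_5², evaluate f(x, y) mod 5. Record the zeros.
  x = 0: [0↦2, 1↦1, 2↦2, 3↦1, 4↦4]  zeros at y ∈ ∅
  x = 1: [0↦0, 1↦2, 2↦0, 3↦0, 4↦3]  zeros at y ∈ {0, 2, 3}
  x = 2: [0↦2, 1↦4, 2↦1, 3↦4, 4↦4]  zeros at y ∈ ∅
  x = 3: [0↦4, 1↦3, 2↦1, 3↦4, 4↦3]  zeros at y ∈ ∅
  x = 4: [0↦2, 1↦0, 2↦1, 3↦1, 4↦1]  zeros at y ∈ {1}
Collecting zeros: affine points = {(1, 0), (1, 2), (1, 3), (4, 1)}.
Total count |C(F_5)_aff| = 4.


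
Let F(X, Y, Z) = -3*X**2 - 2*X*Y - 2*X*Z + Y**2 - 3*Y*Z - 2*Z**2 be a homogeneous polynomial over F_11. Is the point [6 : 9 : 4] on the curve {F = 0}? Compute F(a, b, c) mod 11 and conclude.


F(6,9,4) ≡ 7 (mod 11); P is NOT on the curve.

Evaluate F(6, 9, 4) term-by-term (mod 11).
  -3*X**2 ↦ -3·36·1·1 = -108
  -2*X*Y ↦ -2·6·9·1 = -108
  -2*X*Z ↦ -2·6·1·4 = -48
  Y**2 ↦ 1·1·81·1 = 81
  -3*Y*Z ↦ -3·1·9·4 = -108
  -2*Z**2 ↦ -2·1·1·16 = -32
Sum: F(6, 9, 4) = (-108) + (-108) + (-48) + (81) + (-108) + (-32) = -323.
Reducing mod 11: -323 ≡ 7 (mod 11).
Since F(a, b, c) ≡ 7 ≠ 0 (mod 11), P does NOT lie on the curve.


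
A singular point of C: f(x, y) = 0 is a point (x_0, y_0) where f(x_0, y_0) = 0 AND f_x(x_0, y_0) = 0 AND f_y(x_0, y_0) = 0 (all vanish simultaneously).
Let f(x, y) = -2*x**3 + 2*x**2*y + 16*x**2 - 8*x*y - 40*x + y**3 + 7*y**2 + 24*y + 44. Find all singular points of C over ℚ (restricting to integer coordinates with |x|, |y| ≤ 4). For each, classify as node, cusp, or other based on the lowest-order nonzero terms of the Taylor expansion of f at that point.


Singular points: {(2, -2)}; classification: cusp.

Compute partial derivatives:
  f_x = -6*x**2 + 4*x*y + 32*x - 8*y - 40.
  f_y = 2*x**2 - 8*x + 3*y**2 + 14*y + 24.
Scan x_0 ∈ {−4, ..., 4}. For each x_0, f_y(x_0, y) is a polynomial in y; find its integer roots y ∈ {−4, ..., 4}, then test f_x and f at those candidates.
  x = -4: f_y(-4, y) = 3*y**2 + 14*y + 88; no integer root y with |y| ≤ 4.
  x = -3: f_y(-3, y) = 3*y**2 + 14*y + 66; no integer root y with |y| ≤ 4.
  x = -2: f_y(-2, y) = 3*y**2 + 14*y + 48; no integer root y with |y| ≤ 4.
  x = -1: f_y(-1, y) = 3*y**2 + 14*y + 34; no integer root y with |y| ≤ 4.
  x = 0: f_y(0, y) = 3*y**2 + 14*y + 24; no integer root y with |y| ≤ 4.
  x = 1: f_y(1, y) = 3*y**2 + 14*y + 18; no integer root y with |y| ≤ 4.
  x = 2: f_y(2, y) = 3*y**2 + 14*y + 16; vanishes at y ∈ {-2}. (2, -2): f_x = 0, f = 0 — SINGULAR.
  x = 3: f_y(3, y) = 3*y**2 + 14*y + 18; no integer root y with |y| ≤ 4.
  x = 4: f_y(4, y) = 3*y**2 + 14*y + 24; no integer root y with |y| ≤ 4.
Only singular point on the grid: (2, -2).
Classify: substitute x = 2 + u, y = -2 + v and expand: f = -2*u**3 + 2*u**2*v + v**3 + v**2.
No constant or linear terms (consistent with a singular point). Quadratic part: v**2. Cubic part: -2*u**3 + 2*u**2*v + v**3.
The quadratic part v**2 is a perfect square, so there is a single (double) tangent line v = 0, i.e. y = -2. Restricting the cubic part to that line (v = 0) leaves -2*u**3 ≠ 0, so f is not divisible by v and the branch is v² ≈ 2*u**3 to lowest order — this is a cusp.
Classification: cusp.


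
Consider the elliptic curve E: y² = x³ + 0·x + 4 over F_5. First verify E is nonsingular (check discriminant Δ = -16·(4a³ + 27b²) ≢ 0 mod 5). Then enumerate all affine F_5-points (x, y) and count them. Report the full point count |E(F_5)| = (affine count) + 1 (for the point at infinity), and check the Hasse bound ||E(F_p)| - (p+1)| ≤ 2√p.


Affine points = {(0, 2), (0, 3), (1, 0), (3, 1), (3, 4)}; affine count = 5; |E(F_5)| = 6.

Discriminant check: Δ ∝ 4a³ + 27b² = 4·0³ + 27·4² = 4·0 + 27·16 ≡ 2 (mod 5). Nonzero ⇒ E is nonsingular.
For each x ∈ F_5, compute rhs = x³ + 0·x + 4 mod 5, then count y ∈ F_5 with y² ≡ rhs.
  x = 0: rhs = 4, matching y values: 2, 3 (2 points).
  x = 1: rhs = 0, matching y values: 0 (1 points).
  x = 2: rhs = 2, matching y values: none (0 points).
  x = 3: rhs = 1, matching y values: 1, 4 (2 points).
  x = 4: rhs = 3, matching y values: none (0 points).
Total affine count: 5.
Full point count |E(F_5)| = 5 + 1 = 6.
Hasse bound: |6 − (5+1)| = |0| = 0 ≤ 2√5 ≈ 4.4721 ✓.


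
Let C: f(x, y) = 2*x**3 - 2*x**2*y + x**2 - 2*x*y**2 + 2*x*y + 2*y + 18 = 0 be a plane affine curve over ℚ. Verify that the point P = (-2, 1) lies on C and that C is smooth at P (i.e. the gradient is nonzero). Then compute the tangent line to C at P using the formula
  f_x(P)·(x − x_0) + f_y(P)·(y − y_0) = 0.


Tangent line at P: 28*x - 2*y + 58 = 0.

Step 1: f(-2, 1) = 0, so P lies on C.
Step 2: partial derivatives
  f_x(x, y) = 6*x**2 - 4*x*y + 2*x - 2*y**2 + 2*y, f_y(x, y) = -2*x**2 - 4*x*y + 2*x + 2.
  f_x(P) = 28, f_y(P) = -2 (gradient nonzero, so P is smooth).
Step 3: tangent line at P: 28·(x − -2) + -2·(y − 1) = 0.
Expanding: 28*x - 2*y + 58 = 0.


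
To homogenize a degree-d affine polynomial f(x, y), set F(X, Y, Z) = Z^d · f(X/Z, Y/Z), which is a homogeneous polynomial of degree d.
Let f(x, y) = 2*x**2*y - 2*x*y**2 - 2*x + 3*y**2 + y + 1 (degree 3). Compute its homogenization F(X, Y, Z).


F(X, Y, Z) = 2*X**2*Y - 2*X*Y**2 - 2*X*Z**2 + 3*Y**2*Z + Y*Z**2 + Z**3

deg(f) = 3.
Substitute x = X/Z, y = Y/Z into f, then multiply by Z^3.
  monomial 2·x^2·y^1 ↦ 2·X^2·Y^1·Z^0.
  monomial -2·x^1·y^2 ↦ -2·X^1·Y^2·Z^0.
  monomial -2·x^1·y^0 ↦ -2·X^1·Y^0·Z^2.
  monomial 3·x^0·y^2 ↦ 3·X^0·Y^2·Z^1.
  monomial 1·x^0·y^1 ↦ 1·X^0·Y^1·Z^2.
  monomial 1·x^0·y^0 ↦ 1·X^0·Y^0·Z^3.
Collecting: F(X, Y, Z) = 2*X**2*Y - 2*X*Y**2 - 2*X*Z**2 + 3*Y**2*Z + Y*Z**2 + Z**3.


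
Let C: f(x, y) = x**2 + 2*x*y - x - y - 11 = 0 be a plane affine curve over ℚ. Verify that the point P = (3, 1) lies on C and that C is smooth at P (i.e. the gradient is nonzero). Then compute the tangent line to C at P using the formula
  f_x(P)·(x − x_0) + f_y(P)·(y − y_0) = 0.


Tangent line at P: 7*x + 5*y - 26 = 0.

Step 1: f(3, 1) = 0, so P lies on C.
Step 2: partial derivatives
  f_x(x, y) = 2*x + 2*y - 1, f_y(x, y) = 2*x - 1.
  f_x(P) = 7, f_y(P) = 5 (gradient nonzero, so P is smooth).
Step 3: tangent line at P: 7·(x − 3) + 5·(y − 1) = 0.
Expanding: 7*x + 5*y - 26 = 0.


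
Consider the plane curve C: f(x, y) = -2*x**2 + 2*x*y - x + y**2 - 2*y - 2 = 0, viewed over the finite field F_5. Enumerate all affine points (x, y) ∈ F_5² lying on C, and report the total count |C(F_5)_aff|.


Affine F_5-points: {(1, 0)}; count = 1.

For each of the 25 pairs (x, y) ∈ F_5², evaluate f(x, y) mod 5. Record the zeros.
  x = 0: [0↦3, 1↦2, 2↦3, 3↦1, 4↦1]  zeros at y ∈ ∅
  x = 1: [0↦0, 1↦1, 2↦4, 3↦4, 4↦1]  zeros at y ∈ {0}
  x = 2: [0↦3, 1↦1, 2↦1, 3↦3, 4↦2]  zeros at y ∈ ∅
  x = 3: [0↦2, 1↦2, 2↦4, 3↦3, 4↦4]  zeros at y ∈ ∅
  x = 4: [0↦2, 1↦4, 2↦3, 3↦4, 4↦2]  zeros at y ∈ ∅
Collecting zeros: affine points = {(1, 0)}.
Total count |C(F_5)_aff| = 1.


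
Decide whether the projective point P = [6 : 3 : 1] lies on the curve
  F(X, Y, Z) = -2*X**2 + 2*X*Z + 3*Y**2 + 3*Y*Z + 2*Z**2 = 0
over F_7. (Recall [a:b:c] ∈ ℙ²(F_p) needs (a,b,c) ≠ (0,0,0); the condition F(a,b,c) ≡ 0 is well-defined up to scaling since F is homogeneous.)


F(6,3,1) ≡ 6 (mod 7); P is NOT on the curve.

Evaluate F(6, 3, 1) term-by-term (mod 7).
  -2*X**2 ↦ -2·36·1·1 = -72
  2*X*Z ↦ 2·6·1·1 = 12
  3*Y**2 ↦ 3·1·9·1 = 27
  3*Y*Z ↦ 3·1·3·1 = 9
  2*Z**2 ↦ 2·1·1·1 = 2
Sum: F(6, 3, 1) = (-72) + (12) + (27) + (9) + (2) = -22.
Reducing mod 7: -22 ≡ 6 (mod 7).
Since F(a, b, c) ≡ 6 ≠ 0 (mod 7), P does NOT lie on the curve.


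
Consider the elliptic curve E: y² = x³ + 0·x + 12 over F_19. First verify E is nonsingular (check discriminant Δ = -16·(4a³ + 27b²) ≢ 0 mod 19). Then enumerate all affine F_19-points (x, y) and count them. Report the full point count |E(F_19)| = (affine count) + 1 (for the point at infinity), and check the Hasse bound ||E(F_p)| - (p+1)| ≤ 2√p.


Affine points = {(2, 1), (2, 18), (3, 1), (3, 18), (4, 0), (5, 2), (5, 17), (6, 0), (8, 7), (8, 12), (9, 0), (10, 9), (10, 10), (12, 7), (12, 12), (13, 9), (13, 10), (14, 1), (14, 18), (15, 9), (15, 10), (16, 2), (16, 17), (17, 2), (17, 17), (18, 7), (18, 12)}; affine count = 27; |E(F_19)| = 28.

Discriminant check: Δ ∝ 4a³ + 27b² = 4·0³ + 27·12² = 4·0 + 27·144 ≡ 12 (mod 19). Nonzero ⇒ E is nonsingular.
For each x ∈ F_19, compute rhs = x³ + 0·x + 12 mod 19, then count y ∈ F_19 with y² ≡ rhs.
  x = 0: rhs = 12, matching y values: none (0 points).
  x = 1: rhs = 13, matching y values: none (0 points).
  x = 2: rhs = 1, matching y values: 1, 18 (2 points).
  x = 3: rhs = 1, matching y values: 1, 18 (2 points).
  x = 4: rhs = 0, matching y values: 0 (1 points).
  x = 5: rhs = 4, matching y values: 2, 17 (2 points).
  x = 6: rhs = 0, matching y values: 0 (1 points).
  x = 7: rhs = 13, matching y values: none (0 points).
  x = 8: rhs = 11, matching y values: 7, 12 (2 points).
  x = 9: rhs = 0, matching y values: 0 (1 points).
  x = 10: rhs = 5, matching y values: 9, 10 (2 points).
  x = 11: rhs = 13, matching y values: none (0 points).
  x = 12: rhs = 11, matching y values: 7, 12 (2 points).
  x = 13: rhs = 5, matching y values: 9, 10 (2 points).
  x = 14: rhs = 1, matching y values: 1, 18 (2 points).
  x = 15: rhs = 5, matching y values: 9, 10 (2 points).
  x = 16: rhs = 4, matching y values: 2, 17 (2 points).
  x = 17: rhs = 4, matching y values: 2, 17 (2 points).
  x = 18: rhs = 11, matching y values: 7, 12 (2 points).
Total affine count: 27.
Full point count |E(F_19)| = 27 + 1 = 28.
Hasse bound: |28 − (19+1)| = |8| = 8 ≤ 2√19 ≈ 8.7178 ✓.


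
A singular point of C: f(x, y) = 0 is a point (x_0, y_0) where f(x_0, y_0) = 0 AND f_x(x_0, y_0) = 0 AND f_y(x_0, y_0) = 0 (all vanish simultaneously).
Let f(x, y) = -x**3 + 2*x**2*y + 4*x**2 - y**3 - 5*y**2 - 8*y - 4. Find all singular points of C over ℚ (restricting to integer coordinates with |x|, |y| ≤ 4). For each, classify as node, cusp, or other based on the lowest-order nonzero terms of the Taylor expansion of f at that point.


Singular points: {(0, -2)}; classification: cusp.

Compute partial derivatives:
  f_x = -3*x**2 + 4*x*y + 8*x.
  f_y = 2*x**2 - 3*y**2 - 10*y - 8.
Scan x_0 ∈ {−4, ..., 4}. For each x_0, f_y(x_0, y) is a polynomial in y; find its integer roots y ∈ {−4, ..., 4}, then test f_x and f at those candidates.
  x = -4: f_y(-4, y) = -3*y**2 - 10*y + 24; no integer root y with |y| ≤ 4.
  x = -3: f_y(-3, y) = -3*y**2 - 10*y + 10; no integer root y with |y| ≤ 4.
  x = -2: f_y(-2, y) = -3*y**2 - 10*y; vanishes at y ∈ {0}. (-2, 0): f_x = -28 ≠ 0.
  x = -1: f_y(-1, y) = -3*y**2 - 10*y - 6; no integer root y with |y| ≤ 4.
  x = 0: f_y(0, y) = -3*y**2 - 10*y - 8; vanishes at y ∈ {-2}. (0, -2): f_x = 0, f = 0 — SINGULAR.
  x = 1: f_y(1, y) = -3*y**2 - 10*y - 6; no integer root y with |y| ≤ 4.
  x = 2: f_y(2, y) = -3*y**2 - 10*y; vanishes at y ∈ {0}. (2, 0): f_x = 4 ≠ 0.
  x = 3: f_y(3, y) = -3*y**2 - 10*y + 10; no integer root y with |y| ≤ 4.
  x = 4: f_y(4, y) = -3*y**2 - 10*y + 24; no integer root y with |y| ≤ 4.
Only singular point on the grid: (0, -2).
Classify: substitute x = 0 + u, y = -2 + v and expand: f = -u**3 + 2*u**2*v - v**3 + v**2.
No constant or linear terms (consistent with a singular point). Quadratic part: v**2. Cubic part: -u**3 + 2*u**2*v - v**3.
The quadratic part v**2 is a perfect square, so there is a single (double) tangent line v = 0, i.e. y = -2. Restricting the cubic part to that line (v = 0) leaves -u**3 ≠ 0, so f is not divisible by v and the branch is v² ≈ u**3 to lowest order — this is a cusp.
Classification: cusp.


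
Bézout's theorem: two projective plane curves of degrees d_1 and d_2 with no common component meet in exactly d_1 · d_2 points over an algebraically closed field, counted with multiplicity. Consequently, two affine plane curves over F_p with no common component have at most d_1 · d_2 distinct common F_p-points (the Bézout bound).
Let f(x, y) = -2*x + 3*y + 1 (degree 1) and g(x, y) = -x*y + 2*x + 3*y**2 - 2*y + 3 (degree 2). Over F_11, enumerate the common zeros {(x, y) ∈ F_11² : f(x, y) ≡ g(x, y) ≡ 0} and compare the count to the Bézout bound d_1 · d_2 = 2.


Common zeros: {(8, 5), (9, 2)}; count = 2; Bézout bound = 2.

deg(f) = 1, deg(g) = 2, so Bézout bound = 2.
Scan x ∈ F_11. For each x, list the y ∈ F_11 with f(x, y) ≡ 0 and those with g(x, y) ≡ 0 (mod 11); the common zeros in that column are the intersection.
  x = 0: f ≡ 0 at y ∈ {7}; g ≡ 0 at y ∈ {2, 6}; common: ∅.
  x = 1: f ≡ 0 at y ∈ {4}; g ≡ 0 at y ∈ {2, 10}; common: ∅.
  x = 2: f ≡ 0 at y ∈ {1}; g ≡ 0 at y ∈ {2, 3}; common: ∅.
  x = 3: f ≡ 0 at y ∈ {9}; g ≡ 0 at y ∈ {2, 7}; common: ∅.
  x = 4: f ≡ 0 at y ∈ {6}; g ≡ 0 at y ∈ {0, 2}; common: ∅.
  x = 5: f ≡ 0 at y ∈ {3}; g ≡ 0 at y ∈ {2, 4}; common: ∅.
  x = 6: f ≡ 0 at y ∈ {0}; g ≡ 0 at y ∈ {2, 8}; common: ∅.
  x = 7: f ≡ 0 at y ∈ {8}; g ≡ 0 at y ∈ {1, 2}; common: ∅.
  x = 8: f ≡ 0 at y ∈ {5}; g ≡ 0 at y ∈ {2, 5}; common: {5}.
  x = 9: f ≡ 0 at y ∈ {2}; g ≡ 0 at y ∈ {2, 9}; common: {2}.
  x = 10: f ≡ 0 at y ∈ {10}; g ≡ 0 at y ∈ {2}; common: ∅.
Collecting: common zeros = {(8, 5), (9, 2)}, so the count is 2.
Comparison with the Bézout bound: 2 ≤ 2 = deg(f)·deg(g), as expected for curves with no common component (the bound is attained).
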